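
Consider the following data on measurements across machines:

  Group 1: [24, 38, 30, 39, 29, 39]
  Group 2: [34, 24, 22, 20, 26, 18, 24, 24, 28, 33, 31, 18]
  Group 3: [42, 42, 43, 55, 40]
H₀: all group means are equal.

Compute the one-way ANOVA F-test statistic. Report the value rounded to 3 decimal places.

test statistic = 19.741

Group means [33.17, 25.17, 44.40], grand mean 31.435
SSB = Σnᵢ(x̄ᵢ−x̄)² = 1329.952; SSW = ΣΣ(x−x̄ᵢ)² = 673.700
MSB = 1329.952/2 = 664.9761; MSW = 673.700/20 = 33.6850
F = MSB/MSW = 19.7410
df = (2, 20)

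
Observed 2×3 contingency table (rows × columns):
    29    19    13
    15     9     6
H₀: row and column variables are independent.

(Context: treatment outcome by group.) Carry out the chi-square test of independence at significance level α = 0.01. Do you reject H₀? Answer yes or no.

Row totals [61, 30], col totals [44, 28, 19], n=91
χ² = (29−29.49)²/29.49 + (19−18.77)²/18.77 + (13−12.74)²/12.74 + (15−14.51)²/14.51 + (9−9.23)²/9.23 + (6−6.26)²/6.26 = 0.0503
df = 2
p-value (upper-tail) = 0.97515
At α=0.01: p ≥ α → fail to reject H₀

reject H₀: no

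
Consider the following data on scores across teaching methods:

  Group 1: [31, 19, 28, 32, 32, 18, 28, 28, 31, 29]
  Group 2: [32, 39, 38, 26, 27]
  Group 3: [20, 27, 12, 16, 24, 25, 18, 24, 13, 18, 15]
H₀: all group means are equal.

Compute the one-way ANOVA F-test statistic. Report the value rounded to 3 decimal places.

test statistic = 12.662

Group means [27.60, 32.40, 19.27], grand mean 25.000
SSB = Σnᵢ(x̄ᵢ−x̄)² = 702.218; SSW = ΣΣ(x−x̄ᵢ)² = 637.782
MSB = 702.218/2 = 351.1091; MSW = 637.782/23 = 27.7296
F = MSB/MSW = 12.6619
df = (2, 23)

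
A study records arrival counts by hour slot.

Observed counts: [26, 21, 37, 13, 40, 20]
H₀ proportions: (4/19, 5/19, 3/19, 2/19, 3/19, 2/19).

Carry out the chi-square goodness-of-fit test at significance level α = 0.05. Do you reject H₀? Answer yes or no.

n = 157; E_i = n·p_i = [33.05, 41.32, 24.79, 16.53, 24.79, 16.53]
χ² = (26−33.05)²/33.05 + (21−41.32)²/41.32 + (37−24.79)²/24.79 + (13−16.53)²/16.53 + (40−24.79)²/24.79 + (20−16.53)²/16.53 = 28.3246
df = 5
p-value (upper-tail) = 0.00003
At α=0.05: p < α → reject H₀

reject H₀: yes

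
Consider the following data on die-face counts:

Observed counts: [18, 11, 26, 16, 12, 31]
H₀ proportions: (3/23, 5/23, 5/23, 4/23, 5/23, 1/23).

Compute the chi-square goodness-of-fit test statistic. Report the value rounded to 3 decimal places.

test statistic = 152.558

n = 114; E_i = n·p_i = [14.87, 24.78, 24.78, 19.83, 24.78, 4.96]
χ² = (18−14.87)²/14.87 + (11−24.78)²/24.78 + (26−24.78)²/24.78 + (16−19.83)²/19.83 + (12−24.78)²/24.78 + (31−4.96)²/4.96 = 152.5579
df = 5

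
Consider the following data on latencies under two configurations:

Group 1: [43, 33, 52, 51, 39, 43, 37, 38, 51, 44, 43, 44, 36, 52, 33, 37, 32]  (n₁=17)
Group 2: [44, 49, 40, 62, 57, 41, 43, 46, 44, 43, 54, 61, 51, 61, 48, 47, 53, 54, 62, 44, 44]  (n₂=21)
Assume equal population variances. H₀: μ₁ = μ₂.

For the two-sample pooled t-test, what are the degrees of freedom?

df = n₁ + n₂ − 2 = 17 + 21 − 2 = 36

degrees of freedom = 36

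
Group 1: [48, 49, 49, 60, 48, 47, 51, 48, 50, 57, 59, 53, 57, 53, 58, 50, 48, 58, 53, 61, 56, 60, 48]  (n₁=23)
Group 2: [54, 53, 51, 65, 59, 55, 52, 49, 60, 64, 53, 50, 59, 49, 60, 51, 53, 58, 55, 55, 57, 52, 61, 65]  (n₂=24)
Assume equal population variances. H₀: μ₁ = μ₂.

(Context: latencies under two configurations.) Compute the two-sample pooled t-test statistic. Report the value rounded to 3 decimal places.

test statistic = -1.940

x̄₁=53.087, s₁=4.786, n₁=23
x̄₂=55.833, s₂=4.914, n₂=24
s_p² = [22·4.786² + 23·4.914²]/45 = 23.5369
SE = √(s_p²·(1/23+1/24)) = 1.4156
t = (53.087−55.833)/1.4156 = -1.9400
df = 45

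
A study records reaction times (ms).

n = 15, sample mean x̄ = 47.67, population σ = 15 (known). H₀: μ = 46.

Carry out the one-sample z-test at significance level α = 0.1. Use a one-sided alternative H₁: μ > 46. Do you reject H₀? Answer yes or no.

reject H₀: no

SE = σ/√n = 15/√15 = 3.8730
z = (x̄−μ₀)/SE = (47.67−46)/3.8730 = 0.4312
p-value (one-sided, H₁ greater) = 0.33316
At α=0.1: p ≥ α → fail to reject H₀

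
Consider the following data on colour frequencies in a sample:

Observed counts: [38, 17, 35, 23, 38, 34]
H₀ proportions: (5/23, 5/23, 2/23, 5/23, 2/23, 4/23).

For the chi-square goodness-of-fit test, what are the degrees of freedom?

degrees of freedom = 5

df = k − 1 = 6 − 1 = 5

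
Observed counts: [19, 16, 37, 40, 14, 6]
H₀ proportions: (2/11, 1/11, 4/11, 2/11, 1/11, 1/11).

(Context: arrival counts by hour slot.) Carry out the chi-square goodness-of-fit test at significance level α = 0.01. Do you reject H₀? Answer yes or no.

reject H₀: yes

n = 132; E_i = n·p_i = [24.00, 12.00, 48.00, 24.00, 12.00, 12.00]
χ² = (19−24.00)²/24.00 + (16−12.00)²/12.00 + (37−48.00)²/48.00 + (40−24.00)²/24.00 + (14−12.00)²/12.00 + (6−12.00)²/12.00 = 18.8958
df = 5
p-value (upper-tail) = 0.00201
At α=0.01: p < α → reject H₀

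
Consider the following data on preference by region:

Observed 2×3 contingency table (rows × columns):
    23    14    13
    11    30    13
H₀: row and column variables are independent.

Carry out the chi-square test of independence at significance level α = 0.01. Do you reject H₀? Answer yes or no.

reject H₀: yes

Row totals [50, 54], col totals [34, 44, 26], n=104
χ² = (23−16.35)²/16.35 + (14−21.15)²/21.15 + (13−12.50)²/12.50 + (11−17.65)²/17.65 + (30−22.85)²/22.85 + (13−13.50)²/13.50 = 9.9143
df = 2
p-value (upper-tail) = 0.00703
At α=0.01: p < α → reject H₀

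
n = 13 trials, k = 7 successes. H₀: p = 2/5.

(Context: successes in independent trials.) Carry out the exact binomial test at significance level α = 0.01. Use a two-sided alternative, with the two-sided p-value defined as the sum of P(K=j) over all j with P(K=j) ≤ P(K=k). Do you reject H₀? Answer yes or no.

reject H₀: no

Exact binomial: n=13, k=7, p₀=2/5=0.4000
P(X=j) = C(n,j)·p₀^j·(1−p₀)^(n−j); p = Σ P(X=j) over j with P(X=j) ≤ P(X=7)
p-value (two-sided) = 0.39742
At α=0.01: p ≥ α → fail to reject H₀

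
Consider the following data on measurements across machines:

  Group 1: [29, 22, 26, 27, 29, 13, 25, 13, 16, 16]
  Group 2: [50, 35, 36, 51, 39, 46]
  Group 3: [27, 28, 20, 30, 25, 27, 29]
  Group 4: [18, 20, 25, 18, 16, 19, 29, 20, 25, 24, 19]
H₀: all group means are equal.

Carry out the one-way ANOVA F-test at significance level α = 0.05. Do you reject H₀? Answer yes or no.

Group means [21.60, 42.83, 26.57, 21.18], grand mean 26.235
SSB = Σnᵢ(x̄ᵢ−x̄)² = 2149.534; SSW = ΣΣ(x−x̄ᵢ)² = 854.584
MSB = 2149.534/3 = 716.5112; MSW = 854.584/30 = 28.4861
F = MSB/MSW = 25.1530
df = (3, 30)
p-value (upper-tail) = 0.00000
At α=0.05: p < α → reject H₀

reject H₀: yes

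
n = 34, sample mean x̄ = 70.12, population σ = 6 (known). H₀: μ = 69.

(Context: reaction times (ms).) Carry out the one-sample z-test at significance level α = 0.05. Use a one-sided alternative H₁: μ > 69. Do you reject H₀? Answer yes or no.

reject H₀: no

SE = σ/√n = 6/√34 = 1.0290
z = (x̄−μ₀)/SE = (70.12−69)/1.0290 = 1.0884
p-value (one-sided, H₁ greater) = 0.13820
At α=0.05: p ≥ α → fail to reject H₀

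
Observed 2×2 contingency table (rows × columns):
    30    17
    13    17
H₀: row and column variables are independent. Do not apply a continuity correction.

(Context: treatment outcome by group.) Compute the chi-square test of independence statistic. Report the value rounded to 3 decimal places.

test statistic = 3.120

Row totals [47, 30], col totals [43, 34], n=77
χ² = (30−26.25)²/26.25 + (17−20.75)²/20.75 + (13−16.75)²/16.75 + (17−13.25)²/13.25 = 3.1198
df = 1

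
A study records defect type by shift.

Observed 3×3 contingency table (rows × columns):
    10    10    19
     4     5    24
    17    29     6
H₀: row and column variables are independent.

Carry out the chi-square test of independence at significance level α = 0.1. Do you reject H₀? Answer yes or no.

reject H₀: yes

Row totals [39, 33, 52], col totals [31, 44, 49], n=124
χ² = (10−9.75)²/9.75 + (10−13.84)²/13.84 + (19−15.41)²/15.41 + (4−8.25)²/8.25 + (5−11.71)²/11.71 + (24−13.04)²/13.04 + (17−13.00)²/13.00 + (29−18.45)²/18.45 + (6−20.55)²/20.55 = 34.7134
df = 4
p-value (upper-tail) = 0.00000
At α=0.1: p < α → reject H₀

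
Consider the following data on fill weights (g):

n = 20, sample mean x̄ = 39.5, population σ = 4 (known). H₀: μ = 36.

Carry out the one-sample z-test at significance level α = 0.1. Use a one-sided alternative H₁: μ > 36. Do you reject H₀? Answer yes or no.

SE = σ/√n = 4/√20 = 0.8944
z = (x̄−μ₀)/SE = (39.5−36)/0.8944 = 3.9131
p-value (one-sided, H₁ greater) = 0.00005
At α=0.1: p < α → reject H₀

reject H₀: yes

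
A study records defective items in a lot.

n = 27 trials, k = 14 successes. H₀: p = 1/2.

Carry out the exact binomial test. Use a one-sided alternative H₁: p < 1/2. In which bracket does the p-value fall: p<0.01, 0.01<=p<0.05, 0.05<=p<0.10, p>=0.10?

Exact binomial: n=27, k=14, p₀=1/2=0.5000
P(X≤14) from Σ C(n,i)·p₀^i·(1−p₀)^(n−i)
p-value (one-sided, H₁ less) = 0.64945
→ bracket: p>=0.10

p-value bracket: p>=0.10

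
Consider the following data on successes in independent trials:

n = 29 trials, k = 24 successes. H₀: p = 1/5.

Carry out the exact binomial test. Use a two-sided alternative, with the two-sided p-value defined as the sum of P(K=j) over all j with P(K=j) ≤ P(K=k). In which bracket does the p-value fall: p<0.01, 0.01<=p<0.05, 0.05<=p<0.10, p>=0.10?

Exact binomial: n=29, k=24, p₀=1/5=0.2000
P(X=j) = C(n,j)·p₀^j·(1−p₀)^(n−j); p = Σ P(X=j) over j with P(X=j) ≤ P(X=24)
p-value (two-sided) = 0.00000
→ bracket: p<0.01

p-value bracket: p<0.01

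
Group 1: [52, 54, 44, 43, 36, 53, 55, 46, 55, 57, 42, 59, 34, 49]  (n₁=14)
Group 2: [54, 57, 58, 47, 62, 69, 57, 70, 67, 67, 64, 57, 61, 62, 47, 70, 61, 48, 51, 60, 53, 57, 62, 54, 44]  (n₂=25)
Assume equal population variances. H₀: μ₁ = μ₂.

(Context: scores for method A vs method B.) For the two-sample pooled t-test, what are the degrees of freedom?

degrees of freedom = 37

df = n₁ + n₂ − 2 = 14 + 25 − 2 = 37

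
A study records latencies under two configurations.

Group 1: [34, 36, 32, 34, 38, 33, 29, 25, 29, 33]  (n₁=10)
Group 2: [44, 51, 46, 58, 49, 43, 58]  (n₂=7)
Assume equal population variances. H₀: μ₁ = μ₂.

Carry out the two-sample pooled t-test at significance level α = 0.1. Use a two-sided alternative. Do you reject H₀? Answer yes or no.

reject H₀: yes

x̄₁=32.300, s₁=3.773, n₁=10
x̄₂=49.857, s₂=6.203, n₂=7
s_p² = [9·3.773² + 6·6.203²]/15 = 23.9305
SE = √(s_p²·(1/10+1/7)) = 2.4107
t = (32.300−49.857)/2.4107 = -7.2829
df = 15
p-value (two-sided) = 0.00000
At α=0.1: p < α → reject H₀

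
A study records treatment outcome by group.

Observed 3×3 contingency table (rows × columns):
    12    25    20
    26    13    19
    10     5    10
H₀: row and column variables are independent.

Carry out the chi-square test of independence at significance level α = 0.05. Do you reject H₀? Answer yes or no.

reject H₀: yes

Row totals [57, 58, 25], col totals [48, 43, 49], n=140
χ² = (12−19.54)²/19.54 + (25−17.51)²/17.51 + (20−19.95)²/19.95 + (26−19.89)²/19.89 + (13−17.81)²/17.81 + (19−20.30)²/20.30 + (10−8.57)²/8.57 + (5−7.68)²/7.68 + (10−8.75)²/8.75 = 10.7336
df = 4
p-value (upper-tail) = 0.02973
At α=0.05: p < α → reject H₀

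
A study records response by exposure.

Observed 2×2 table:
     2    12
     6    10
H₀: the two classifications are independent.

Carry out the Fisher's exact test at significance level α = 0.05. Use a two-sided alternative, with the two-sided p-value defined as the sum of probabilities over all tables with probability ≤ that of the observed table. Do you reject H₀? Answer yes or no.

Margins: r₁=14, r₂=16, c₁=8, c₂=22, n=30
p_obs = C(14,2)·C(16,6)/C(30,8); sum pmf over tables with pmf ≤ p_obs
p-value (two-sided) = 0.22553
At α=0.05: p ≥ α → fail to reject H₀

reject H₀: no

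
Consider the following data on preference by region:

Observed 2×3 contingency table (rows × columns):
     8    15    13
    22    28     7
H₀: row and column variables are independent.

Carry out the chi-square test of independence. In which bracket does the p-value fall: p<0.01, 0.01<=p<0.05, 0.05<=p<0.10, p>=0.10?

p-value bracket: 0.01<=p<0.05

Row totals [36, 57], col totals [30, 43, 20], n=93
χ² = (8−11.61)²/11.61 + (15−16.65)²/16.65 + (13−7.74)²/7.74 + (22−18.39)²/18.39 + (28−26.35)²/26.35 + (7−12.26)²/12.26 = 7.9258
df = 2
p-value (upper-tail) = 0.01901
→ bracket: 0.01<=p<0.05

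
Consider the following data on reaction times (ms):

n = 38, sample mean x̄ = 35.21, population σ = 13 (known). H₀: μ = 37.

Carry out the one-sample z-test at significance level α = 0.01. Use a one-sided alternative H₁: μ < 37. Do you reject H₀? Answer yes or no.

SE = σ/√n = 13/√38 = 2.1089
z = (x̄−μ₀)/SE = (35.21−37)/2.1089 = -0.8488
p-value (one-sided, H₁ less) = 0.19800
At α=0.01: p ≥ α → fail to reject H₀

reject H₀: no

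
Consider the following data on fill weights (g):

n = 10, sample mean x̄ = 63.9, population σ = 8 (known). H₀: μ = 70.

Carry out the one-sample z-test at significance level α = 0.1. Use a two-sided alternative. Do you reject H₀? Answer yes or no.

SE = σ/√n = 8/√10 = 2.5298
z = (x̄−μ₀)/SE = (63.9−70)/2.5298 = -2.4112
p-value (two-sided) = 0.01590
At α=0.1: p < α → reject H₀

reject H₀: yes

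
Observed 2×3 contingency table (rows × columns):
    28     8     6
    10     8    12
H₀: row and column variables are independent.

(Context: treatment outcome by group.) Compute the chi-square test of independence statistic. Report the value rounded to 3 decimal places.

test statistic = 8.770

Row totals [42, 30], col totals [38, 16, 18], n=72
χ² = (28−22.17)²/22.17 + (8−9.33)²/9.33 + (6−10.50)²/10.50 + (10−15.83)²/15.83 + (8−6.67)²/6.67 + (12−7.50)²/7.50 = 8.7699
df = 2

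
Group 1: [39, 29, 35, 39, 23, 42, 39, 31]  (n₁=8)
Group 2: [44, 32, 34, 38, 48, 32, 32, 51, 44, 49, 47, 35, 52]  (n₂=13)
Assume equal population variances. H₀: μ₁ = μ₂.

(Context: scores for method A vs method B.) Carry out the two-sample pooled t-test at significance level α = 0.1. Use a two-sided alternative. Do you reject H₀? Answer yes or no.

reject H₀: yes

x̄₁=34.625, s₁=6.457, n₁=8
x̄₂=41.385, s₂=7.763, n₂=13
s_p² = [7·6.457² + 12·7.763²]/19 = 53.4185
SE = √(s_p²·(1/8+1/13)) = 3.2843
t = (34.625−41.385)/3.2843 = -2.0582
df = 19
p-value (two-sided) = 0.05356
At α=0.1: p < α → reject H₀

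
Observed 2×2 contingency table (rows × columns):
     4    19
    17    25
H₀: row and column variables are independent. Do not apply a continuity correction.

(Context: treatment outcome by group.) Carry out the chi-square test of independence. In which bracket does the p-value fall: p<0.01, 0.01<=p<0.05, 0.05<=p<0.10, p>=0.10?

Row totals [23, 42], col totals [21, 44], n=65
χ² = (4−7.43)²/7.43 + (19−15.57)²/15.57 + (17−13.57)²/13.57 + (25−28.43)²/28.43 = 3.6214
df = 1
p-value (upper-tail) = 0.05704
→ bracket: 0.05<=p<0.10

p-value bracket: 0.05<=p<0.10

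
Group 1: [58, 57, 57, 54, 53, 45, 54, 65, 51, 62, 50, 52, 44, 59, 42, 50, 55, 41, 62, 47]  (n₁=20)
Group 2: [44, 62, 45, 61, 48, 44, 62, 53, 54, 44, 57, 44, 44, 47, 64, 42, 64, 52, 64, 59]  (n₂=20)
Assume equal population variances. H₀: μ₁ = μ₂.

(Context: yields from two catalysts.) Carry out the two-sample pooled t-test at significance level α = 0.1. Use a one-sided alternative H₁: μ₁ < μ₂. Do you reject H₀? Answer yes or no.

x̄₁=52.900, s₁=6.782, n₁=20
x̄₂=52.700, s₂=8.247, n₂=20
s_p² = [19·6.782² + 19·8.247²]/38 = 57.0000
SE = √(s_p²·(1/20+1/20)) = 2.3875
t = (52.900−52.700)/2.3875 = 0.0838
df = 38
p-value (one-sided, H₁ less) = 0.53316
At α=0.1: p ≥ α → fail to reject H₀

reject H₀: no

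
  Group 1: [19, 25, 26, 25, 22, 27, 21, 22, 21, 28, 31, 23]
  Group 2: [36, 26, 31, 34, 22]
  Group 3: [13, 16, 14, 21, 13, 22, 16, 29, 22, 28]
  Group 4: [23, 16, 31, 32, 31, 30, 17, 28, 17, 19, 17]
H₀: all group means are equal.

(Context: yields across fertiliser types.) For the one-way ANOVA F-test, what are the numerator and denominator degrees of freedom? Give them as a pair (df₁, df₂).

k = 4 groups, N = 38 total
df = (k−1, N−k) = (4−1, 38−4) = (3, 34)

degrees of freedom = [3, 34]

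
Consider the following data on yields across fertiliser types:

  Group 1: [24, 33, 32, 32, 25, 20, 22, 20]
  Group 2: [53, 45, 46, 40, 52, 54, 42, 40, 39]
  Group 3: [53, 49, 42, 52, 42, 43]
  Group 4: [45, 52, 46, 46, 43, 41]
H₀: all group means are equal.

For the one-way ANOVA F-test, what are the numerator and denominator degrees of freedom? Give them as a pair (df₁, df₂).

degrees of freedom = [3, 25]

k = 4 groups, N = 29 total
df = (k−1, N−k) = (4−1, 29−4) = (3, 25)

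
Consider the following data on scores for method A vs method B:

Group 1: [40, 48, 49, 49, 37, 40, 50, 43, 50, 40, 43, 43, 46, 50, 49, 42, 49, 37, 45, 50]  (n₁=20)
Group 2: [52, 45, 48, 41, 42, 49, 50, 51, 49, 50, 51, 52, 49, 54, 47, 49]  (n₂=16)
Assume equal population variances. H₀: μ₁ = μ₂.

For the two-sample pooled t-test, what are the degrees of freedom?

df = n₁ + n₂ − 2 = 20 + 16 − 2 = 34

degrees of freedom = 34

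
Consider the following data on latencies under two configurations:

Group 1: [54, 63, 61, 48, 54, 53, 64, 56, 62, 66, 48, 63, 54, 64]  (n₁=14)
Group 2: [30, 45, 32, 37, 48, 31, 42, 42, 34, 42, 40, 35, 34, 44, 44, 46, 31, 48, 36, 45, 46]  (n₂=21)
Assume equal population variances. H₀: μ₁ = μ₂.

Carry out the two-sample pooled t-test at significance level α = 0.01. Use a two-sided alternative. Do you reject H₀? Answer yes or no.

reject H₀: yes

x̄₁=57.857, s₁=6.125, n₁=14
x̄₂=39.619, s₂=6.078, n₂=21
s_p² = [13·6.125² + 20·6.078²]/33 = 37.1717
SE = √(s_p²·(1/14+1/21)) = 2.1036
t = (57.857−39.619)/2.1036 = 8.6699
df = 33
p-value (two-sided) = 0.00000
At α=0.01: p < α → reject H₀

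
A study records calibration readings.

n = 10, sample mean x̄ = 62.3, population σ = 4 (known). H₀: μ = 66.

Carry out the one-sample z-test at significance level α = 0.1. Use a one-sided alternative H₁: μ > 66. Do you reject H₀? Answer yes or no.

SE = σ/√n = 4/√10 = 1.2649
z = (x̄−μ₀)/SE = (62.3−66)/1.2649 = -2.9251
p-value (one-sided, H₁ greater) = 0.99828
At α=0.1: p ≥ α → fail to reject H₀

reject H₀: no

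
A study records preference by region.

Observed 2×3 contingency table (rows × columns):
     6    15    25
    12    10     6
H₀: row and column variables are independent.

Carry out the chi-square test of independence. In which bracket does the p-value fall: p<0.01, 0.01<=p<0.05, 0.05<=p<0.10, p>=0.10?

Row totals [46, 28], col totals [18, 25, 31], n=74
χ² = (6−11.19)²/11.19 + (15−15.54)²/15.54 + (25−19.27)²/19.27 + (12−6.81)²/6.81 + (10−9.46)²/9.46 + (6−11.73)²/11.73 = 10.9124
df = 2
p-value (upper-tail) = 0.00427
→ bracket: p<0.01

p-value bracket: p<0.01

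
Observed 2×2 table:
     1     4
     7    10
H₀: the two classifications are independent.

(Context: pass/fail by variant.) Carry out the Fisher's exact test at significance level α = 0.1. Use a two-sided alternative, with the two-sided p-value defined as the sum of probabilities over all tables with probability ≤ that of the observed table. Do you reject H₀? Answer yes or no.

Margins: r₁=5, r₂=17, c₁=8, c₂=14, n=22
p_obs = C(5,1)·C(17,7)/C(22,8); sum pmf over tables with pmf ≤ p_obs
p-value (two-sided) = 0.61297
At α=0.1: p ≥ α → fail to reject H₀

reject H₀: no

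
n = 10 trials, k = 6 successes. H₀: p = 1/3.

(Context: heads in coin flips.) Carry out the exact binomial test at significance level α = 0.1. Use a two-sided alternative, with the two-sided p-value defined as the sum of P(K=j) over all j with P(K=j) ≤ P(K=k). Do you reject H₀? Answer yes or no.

Exact binomial: n=10, k=6, p₀=1/3=0.3333
P(X=j) = C(n,j)·p₀^j·(1−p₀)^(n−j); p = Σ P(X=j) over j with P(X=j) ≤ P(X=6)
p-value (two-sided) = 0.09391
At α=0.1: p < α → reject H₀

reject H₀: yes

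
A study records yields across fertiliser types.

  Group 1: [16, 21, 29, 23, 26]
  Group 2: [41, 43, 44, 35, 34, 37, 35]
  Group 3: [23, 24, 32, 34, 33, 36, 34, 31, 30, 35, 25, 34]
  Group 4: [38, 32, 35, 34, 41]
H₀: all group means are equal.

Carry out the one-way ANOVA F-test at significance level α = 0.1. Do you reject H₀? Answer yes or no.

Group means [23.00, 38.43, 30.92, 36.00], grand mean 32.241
SSB = Σnᵢ(x̄ᵢ−x̄)² = 786.679; SSW = ΣΣ(x−x̄ᵢ)² = 474.631
MSB = 786.679/3 = 262.2265; MSW = 474.631/25 = 18.9852
F = MSB/MSW = 13.8121
df = (3, 25)
p-value (upper-tail) = 0.00002
At α=0.1: p < α → reject H₀

reject H₀: yes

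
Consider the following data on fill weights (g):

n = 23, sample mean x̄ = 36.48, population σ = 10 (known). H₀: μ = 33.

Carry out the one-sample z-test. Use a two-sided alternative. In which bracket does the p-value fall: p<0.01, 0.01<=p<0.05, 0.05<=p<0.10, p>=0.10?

SE = σ/√n = 10/√23 = 2.0851
z = (x̄−μ₀)/SE = (36.48−33)/2.0851 = 1.6689
p-value (two-sided) = 0.09513
→ bracket: 0.05<=p<0.10

p-value bracket: 0.05<=p<0.10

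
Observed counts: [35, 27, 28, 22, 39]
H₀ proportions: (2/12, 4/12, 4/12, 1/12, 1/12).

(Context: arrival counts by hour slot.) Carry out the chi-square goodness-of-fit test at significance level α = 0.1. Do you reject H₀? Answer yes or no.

n = 151; E_i = n·p_i = [25.17, 50.33, 50.33, 12.58, 12.58]
χ² = (35−25.17)²/25.17 + (27−50.33)²/50.33 + (28−50.33)²/50.33 + (22−12.58)²/12.58 + (39−12.58)²/12.58 = 87.0728
df = 4
p-value (upper-tail) = 0.00000
At α=0.1: p < α → reject H₀

reject H₀: yes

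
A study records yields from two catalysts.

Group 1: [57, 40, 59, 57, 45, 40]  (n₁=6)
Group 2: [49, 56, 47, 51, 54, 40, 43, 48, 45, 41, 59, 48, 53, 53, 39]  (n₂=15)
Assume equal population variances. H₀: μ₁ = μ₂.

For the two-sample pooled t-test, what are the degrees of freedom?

df = n₁ + n₂ − 2 = 6 + 15 − 2 = 19

degrees of freedom = 19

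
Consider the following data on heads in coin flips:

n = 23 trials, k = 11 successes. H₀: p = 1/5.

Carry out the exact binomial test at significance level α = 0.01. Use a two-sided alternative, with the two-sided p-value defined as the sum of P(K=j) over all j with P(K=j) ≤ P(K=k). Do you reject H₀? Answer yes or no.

Exact binomial: n=23, k=11, p₀=1/5=0.2000
P(X=j) = C(n,j)·p₀^j·(1−p₀)^(n−j); p = Σ P(X=j) over j with P(X=j) ≤ P(X=11)
p-value (two-sided) = 0.00250
At α=0.01: p < α → reject H₀

reject H₀: yes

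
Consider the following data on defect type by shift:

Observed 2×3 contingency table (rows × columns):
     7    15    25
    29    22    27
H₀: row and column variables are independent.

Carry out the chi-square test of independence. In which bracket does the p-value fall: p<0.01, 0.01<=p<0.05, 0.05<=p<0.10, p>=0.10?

Row totals [47, 78], col totals [36, 37, 52], n=125
χ² = (7−13.54)²/13.54 + (15−13.91)²/13.91 + (25−19.55)²/19.55 + (29−22.46)²/22.46 + (22−23.09)²/23.09 + (27−32.45)²/32.45 = 7.6268
df = 2
p-value (upper-tail) = 0.02207
→ bracket: 0.01<=p<0.05

p-value bracket: 0.01<=p<0.05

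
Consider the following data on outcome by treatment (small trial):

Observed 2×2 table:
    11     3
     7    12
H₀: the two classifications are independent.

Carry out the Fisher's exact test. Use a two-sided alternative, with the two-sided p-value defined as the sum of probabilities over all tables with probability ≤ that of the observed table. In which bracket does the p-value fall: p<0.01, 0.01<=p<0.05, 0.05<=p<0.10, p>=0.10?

p-value bracket: 0.01<=p<0.05

Margins: r₁=14, r₂=19, c₁=18, c₂=15, n=33
p_obs = C(14,11)·C(19,7)/C(33,18); sum pmf over tables with pmf ≤ p_obs
p-value (two-sided) = 0.03290
→ bracket: 0.01<=p<0.05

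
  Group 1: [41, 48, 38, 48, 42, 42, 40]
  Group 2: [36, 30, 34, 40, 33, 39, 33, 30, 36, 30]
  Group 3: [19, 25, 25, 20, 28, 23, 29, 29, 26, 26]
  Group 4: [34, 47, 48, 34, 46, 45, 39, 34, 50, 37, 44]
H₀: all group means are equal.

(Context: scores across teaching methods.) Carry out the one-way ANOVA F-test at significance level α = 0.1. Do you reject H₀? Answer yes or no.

reject H₀: yes

Group means [42.71, 34.10, 25.00, 41.64], grand mean 35.474
SSB = Σnᵢ(x̄ᵢ−x̄)² = 1900.600; SSW = ΣΣ(x−x̄ᵢ)² = 694.874
MSB = 1900.600/3 = 633.5332; MSW = 694.874/34 = 20.4375
F = MSB/MSW = 30.9986
df = (3, 34)
p-value (upper-tail) = 0.00000
At α=0.1: p < α → reject H₀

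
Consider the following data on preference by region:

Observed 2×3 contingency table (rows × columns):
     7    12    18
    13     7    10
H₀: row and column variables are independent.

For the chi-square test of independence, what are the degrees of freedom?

df = (r−1)(c−1) = (2−1)·(3−1) = 2

degrees of freedom = 2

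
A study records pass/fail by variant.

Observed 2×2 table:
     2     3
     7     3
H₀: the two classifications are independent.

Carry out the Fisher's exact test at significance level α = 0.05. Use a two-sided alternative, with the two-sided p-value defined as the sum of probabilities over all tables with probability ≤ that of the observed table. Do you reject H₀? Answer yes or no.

reject H₀: no

Margins: r₁=5, r₂=10, c₁=9, c₂=6, n=15
p_obs = C(5,2)·C(10,7)/C(15,9); sum pmf over tables with pmf ≤ p_obs
p-value (two-sided) = 0.32867
At α=0.05: p ≥ α → fail to reject H₀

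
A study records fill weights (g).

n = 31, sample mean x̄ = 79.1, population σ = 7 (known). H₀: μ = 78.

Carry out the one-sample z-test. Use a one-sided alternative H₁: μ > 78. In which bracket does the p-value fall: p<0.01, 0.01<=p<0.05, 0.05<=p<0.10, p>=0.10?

SE = σ/√n = 7/√31 = 1.2572
z = (x̄−μ₀)/SE = (79.1−78)/1.2572 = 0.8749
p-value (one-sided, H₁ greater) = 0.19080
→ bracket: p>=0.10

p-value bracket: p>=0.10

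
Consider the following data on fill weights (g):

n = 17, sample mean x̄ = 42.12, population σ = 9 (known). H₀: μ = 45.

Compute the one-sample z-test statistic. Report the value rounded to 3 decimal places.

test statistic = -1.319

SE = σ/√n = 9/√17 = 2.1828
z = (x̄−μ₀)/SE = (42.12−45)/2.1828 = -1.3194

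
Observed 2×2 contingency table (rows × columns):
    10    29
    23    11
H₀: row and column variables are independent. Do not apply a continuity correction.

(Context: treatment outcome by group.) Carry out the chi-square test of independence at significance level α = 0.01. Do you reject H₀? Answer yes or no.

Row totals [39, 34], col totals [33, 40], n=73
χ² = (10−17.63)²/17.63 + (29−21.37)²/21.37 + (23−15.37)²/15.37 + (11−18.63)²/18.63 = 12.9394
df = 1
p-value (upper-tail) = 0.00032
At α=0.01: p < α → reject H₀

reject H₀: yes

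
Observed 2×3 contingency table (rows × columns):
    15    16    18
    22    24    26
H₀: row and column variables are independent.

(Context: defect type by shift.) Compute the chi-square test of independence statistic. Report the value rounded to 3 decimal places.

test statistic = 0.007

Row totals [49, 72], col totals [37, 40, 44], n=121
χ² = (15−14.98)²/14.98 + (16−16.20)²/16.20 + (18−17.82)²/17.82 + (22−22.02)²/22.02 + (24−23.80)²/23.80 + (26−26.18)²/26.18 = 0.0072
df = 2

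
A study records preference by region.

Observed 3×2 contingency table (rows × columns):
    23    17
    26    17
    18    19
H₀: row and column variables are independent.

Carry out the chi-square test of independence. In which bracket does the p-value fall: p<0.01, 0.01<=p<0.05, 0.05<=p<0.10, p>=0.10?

p-value bracket: p>=0.10

Row totals [40, 43, 37], col totals [67, 53], n=120
χ² = (23−22.33)²/22.33 + (17−17.67)²/17.67 + (26−24.01)²/24.01 + (17−18.99)²/18.99 + (18−20.66)²/20.66 + (19−16.34)²/16.34 = 1.1937
df = 2
p-value (upper-tail) = 0.55055
→ bracket: p>=0.10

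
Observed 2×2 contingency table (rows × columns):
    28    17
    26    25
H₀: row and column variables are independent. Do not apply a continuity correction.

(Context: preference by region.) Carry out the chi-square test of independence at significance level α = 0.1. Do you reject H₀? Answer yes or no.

reject H₀: no

Row totals [45, 51], col totals [54, 42], n=96
χ² = (28−25.31)²/25.31 + (17−19.69)²/19.69 + (26−28.69)²/28.69 + (25−22.31)²/22.31 = 1.2277
df = 1
p-value (upper-tail) = 0.26786
At α=0.1: p ≥ α → fail to reject H₀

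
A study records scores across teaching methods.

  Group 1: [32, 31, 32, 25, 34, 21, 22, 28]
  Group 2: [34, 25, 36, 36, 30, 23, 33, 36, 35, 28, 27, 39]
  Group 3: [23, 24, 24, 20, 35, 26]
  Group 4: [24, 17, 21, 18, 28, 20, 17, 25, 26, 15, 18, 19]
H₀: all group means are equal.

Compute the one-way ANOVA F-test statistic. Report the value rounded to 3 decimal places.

test statistic = 11.369

Group means [28.12, 31.83, 25.33, 20.67], grand mean 26.500
SSB = Σnᵢ(x̄ᵢ−x̄)² = 778.958; SSW = ΣΣ(x−x̄ᵢ)² = 776.542
MSB = 778.958/3 = 259.6528; MSW = 776.542/34 = 22.8395
F = MSB/MSW = 11.3686
df = (3, 34)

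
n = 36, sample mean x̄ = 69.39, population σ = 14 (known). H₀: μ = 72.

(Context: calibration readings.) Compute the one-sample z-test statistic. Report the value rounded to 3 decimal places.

SE = σ/√n = 14/√36 = 2.3333
z = (x̄−μ₀)/SE = (69.39−72)/2.3333 = -1.1186

test statistic = -1.119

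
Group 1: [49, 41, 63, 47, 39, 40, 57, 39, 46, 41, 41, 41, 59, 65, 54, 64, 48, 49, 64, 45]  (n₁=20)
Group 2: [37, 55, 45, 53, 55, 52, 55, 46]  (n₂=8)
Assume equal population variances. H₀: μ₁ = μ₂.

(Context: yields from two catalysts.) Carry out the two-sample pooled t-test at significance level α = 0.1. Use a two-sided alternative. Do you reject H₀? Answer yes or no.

reject H₀: no

x̄₁=49.600, s₁=9.321, n₁=20
x̄₂=49.750, s₂=6.519, n₂=8
s_p² = [19·9.321² + 7·6.519²]/26 = 74.9346
SE = √(s_p²·(1/20+1/8)) = 3.6213
t = (49.600−49.750)/3.6213 = -0.0414
df = 26
p-value (two-sided) = 0.96728
At α=0.1: p ≥ α → fail to reject H₀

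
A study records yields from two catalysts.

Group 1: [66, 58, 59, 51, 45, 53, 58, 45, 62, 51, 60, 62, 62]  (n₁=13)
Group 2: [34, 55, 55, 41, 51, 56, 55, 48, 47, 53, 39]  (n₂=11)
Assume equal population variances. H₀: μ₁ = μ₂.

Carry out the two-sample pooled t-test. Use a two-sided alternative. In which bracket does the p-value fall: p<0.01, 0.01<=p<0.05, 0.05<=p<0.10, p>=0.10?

p-value bracket: 0.01<=p<0.05

x̄₁=56.308, s₁=6.713, n₁=13
x̄₂=48.545, s₂=7.541, n₂=11
s_p² = [12·6.713² + 10·7.541²]/22 = 50.4317
SE = √(s_p²·(1/13+1/11)) = 2.9093
t = (56.308−48.545)/2.9093 = 2.6681
df = 22
p-value (two-sided) = 0.01405
→ bracket: 0.01<=p<0.05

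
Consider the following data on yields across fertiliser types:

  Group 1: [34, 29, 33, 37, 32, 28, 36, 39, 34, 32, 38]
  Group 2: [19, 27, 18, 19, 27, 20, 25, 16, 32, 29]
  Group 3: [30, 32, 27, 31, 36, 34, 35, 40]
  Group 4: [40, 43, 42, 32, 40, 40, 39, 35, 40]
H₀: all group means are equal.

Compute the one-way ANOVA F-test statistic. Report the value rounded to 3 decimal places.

test statistic = 23.903

Group means [33.82, 23.20, 33.12, 39.00], grand mean 32.105
SSB = Σnᵢ(x̄ᵢ−x̄)² = 1261.468; SSW = ΣΣ(x−x̄ᵢ)² = 598.111
MSB = 1261.468/3 = 420.4892; MSW = 598.111/34 = 17.5915
F = MSB/MSW = 23.9030
df = (3, 34)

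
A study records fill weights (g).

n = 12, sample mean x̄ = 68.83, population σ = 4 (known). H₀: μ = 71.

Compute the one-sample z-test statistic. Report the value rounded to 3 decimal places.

SE = σ/√n = 4/√12 = 1.1547
z = (x̄−μ₀)/SE = (68.83−71)/1.1547 = -1.8793

test statistic = -1.879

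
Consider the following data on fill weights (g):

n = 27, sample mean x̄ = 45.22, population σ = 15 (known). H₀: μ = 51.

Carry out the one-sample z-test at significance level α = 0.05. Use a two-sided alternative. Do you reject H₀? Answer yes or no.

SE = σ/√n = 15/√27 = 2.8868
z = (x̄−μ₀)/SE = (45.22−51)/2.8868 = -2.0023
p-value (two-sided) = 0.04526
At α=0.05: p < α → reject H₀

reject H₀: yes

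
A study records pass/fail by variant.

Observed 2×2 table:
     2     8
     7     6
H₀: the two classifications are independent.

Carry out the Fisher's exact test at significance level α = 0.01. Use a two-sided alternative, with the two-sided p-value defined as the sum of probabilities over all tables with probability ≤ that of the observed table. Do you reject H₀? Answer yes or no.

reject H₀: no

Margins: r₁=10, r₂=13, c₁=9, c₂=14, n=23
p_obs = C(10,2)·C(13,7)/C(23,9); sum pmf over tables with pmf ≤ p_obs
p-value (two-sided) = 0.19680
At α=0.01: p ≥ α → fail to reject H₀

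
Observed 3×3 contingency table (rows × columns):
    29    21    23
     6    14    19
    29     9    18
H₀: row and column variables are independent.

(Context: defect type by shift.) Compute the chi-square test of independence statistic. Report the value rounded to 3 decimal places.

Row totals [73, 39, 56], col totals [64, 44, 60], n=168
χ² = (29−27.81)²/27.81 + (21−19.12)²/19.12 + (23−26.07)²/26.07 + (6−14.86)²/14.86 + (14−10.21)²/10.21 + (19−13.93)²/13.93 + (29−21.33)²/21.33 + (9−14.67)²/14.67 + (18−20.00)²/20.00 = 14.2723
df = 4

test statistic = 14.272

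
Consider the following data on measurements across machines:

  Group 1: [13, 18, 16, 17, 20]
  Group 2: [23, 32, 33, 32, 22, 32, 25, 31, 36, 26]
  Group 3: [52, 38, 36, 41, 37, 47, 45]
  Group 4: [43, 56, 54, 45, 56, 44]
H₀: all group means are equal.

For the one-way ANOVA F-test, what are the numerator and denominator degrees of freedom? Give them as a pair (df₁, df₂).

k = 4 groups, N = 28 total
df = (k−1, N−k) = (4−1, 28−4) = (3, 24)

degrees of freedom = [3, 24]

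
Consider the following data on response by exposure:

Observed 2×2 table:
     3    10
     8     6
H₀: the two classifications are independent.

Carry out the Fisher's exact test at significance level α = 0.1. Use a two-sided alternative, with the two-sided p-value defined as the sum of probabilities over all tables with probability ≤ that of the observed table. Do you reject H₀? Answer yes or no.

Margins: r₁=13, r₂=14, c₁=11, c₂=16, n=27
p_obs = C(13,3)·C(14,8)/C(27,11); sum pmf over tables with pmf ≤ p_obs
p-value (two-sided) = 0.12011
At α=0.1: p ≥ α → fail to reject H₀

reject H₀: no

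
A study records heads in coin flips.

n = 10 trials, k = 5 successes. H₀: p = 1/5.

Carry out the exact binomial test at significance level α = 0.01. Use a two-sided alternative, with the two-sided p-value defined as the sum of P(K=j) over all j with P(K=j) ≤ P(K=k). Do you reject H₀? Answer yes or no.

Exact binomial: n=10, k=5, p₀=1/5=0.2000
P(X=j) = C(n,j)·p₀^j·(1−p₀)^(n−j); p = Σ P(X=j) over j with P(X=j) ≤ P(X=5)
p-value (two-sided) = 0.03279
At α=0.01: p ≥ α → fail to reject H₀

reject H₀: no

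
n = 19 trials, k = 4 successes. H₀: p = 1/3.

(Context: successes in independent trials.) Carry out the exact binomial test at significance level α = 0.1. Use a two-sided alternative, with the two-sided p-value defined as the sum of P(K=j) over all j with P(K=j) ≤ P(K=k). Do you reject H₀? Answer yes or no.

reject H₀: no

Exact binomial: n=19, k=4, p₀=1/3=0.3333
P(X=j) = C(n,j)·p₀^j·(1−p₀)^(n−j); p = Σ P(X=j) over j with P(X=j) ≤ P(X=4)
p-value (two-sided) = 0.33409
At α=0.1: p ≥ α → fail to reject H₀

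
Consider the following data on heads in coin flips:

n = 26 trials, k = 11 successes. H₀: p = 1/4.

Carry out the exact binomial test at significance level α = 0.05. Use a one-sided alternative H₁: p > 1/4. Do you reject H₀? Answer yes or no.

reject H₀: yes

Exact binomial: n=26, k=11, p₀=1/4=0.2500
P(X≥11) from Σ C(n,i)·p₀^i·(1−p₀)^(n−i)
p-value (one-sided, H₁ greater) = 0.04008
At α=0.05: p < α → reject H₀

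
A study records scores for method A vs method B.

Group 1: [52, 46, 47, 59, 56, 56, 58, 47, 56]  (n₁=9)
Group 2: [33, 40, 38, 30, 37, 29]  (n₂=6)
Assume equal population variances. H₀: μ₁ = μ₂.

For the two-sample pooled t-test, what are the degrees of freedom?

df = n₁ + n₂ − 2 = 9 + 6 − 2 = 13

degrees of freedom = 13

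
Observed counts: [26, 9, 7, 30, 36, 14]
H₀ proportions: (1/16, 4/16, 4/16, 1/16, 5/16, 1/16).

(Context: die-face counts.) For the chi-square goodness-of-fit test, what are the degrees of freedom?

df = k − 1 = 6 − 1 = 5

degrees of freedom = 5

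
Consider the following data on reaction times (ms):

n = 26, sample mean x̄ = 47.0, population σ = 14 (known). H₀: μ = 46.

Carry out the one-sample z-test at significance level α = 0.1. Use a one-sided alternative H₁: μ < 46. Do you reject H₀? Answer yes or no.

SE = σ/√n = 14/√26 = 2.7456
z = (x̄−μ₀)/SE = (47.0−46)/2.7456 = 0.3642
p-value (one-sided, H₁ less) = 0.64215
At α=0.1: p ≥ α → fail to reject H₀

reject H₀: no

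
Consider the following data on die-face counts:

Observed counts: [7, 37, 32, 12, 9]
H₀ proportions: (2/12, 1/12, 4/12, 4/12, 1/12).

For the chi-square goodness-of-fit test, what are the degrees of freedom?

df = k − 1 = 5 − 1 = 4

degrees of freedom = 4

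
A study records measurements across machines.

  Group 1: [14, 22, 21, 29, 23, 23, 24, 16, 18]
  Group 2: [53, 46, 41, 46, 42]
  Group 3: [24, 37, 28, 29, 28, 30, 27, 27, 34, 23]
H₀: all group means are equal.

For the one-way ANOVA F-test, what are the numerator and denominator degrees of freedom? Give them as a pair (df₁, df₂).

k = 3 groups, N = 24 total
df = (k−1, N−k) = (3−1, 24−3) = (2, 21)

degrees of freedom = [2, 21]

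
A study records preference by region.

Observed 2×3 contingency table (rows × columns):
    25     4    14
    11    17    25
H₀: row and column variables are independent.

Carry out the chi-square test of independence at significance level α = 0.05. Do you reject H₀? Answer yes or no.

Row totals [43, 53], col totals [36, 21, 39], n=96
χ² = (25−16.12)²/16.12 + (4−9.41)²/9.41 + (14−17.47)²/17.47 + (11−19.88)²/19.88 + (17−11.59)²/11.59 + (25−21.53)²/21.53 = 15.7236
df = 2
p-value (upper-tail) = 0.00039
At α=0.05: p < α → reject H₀

reject H₀: yes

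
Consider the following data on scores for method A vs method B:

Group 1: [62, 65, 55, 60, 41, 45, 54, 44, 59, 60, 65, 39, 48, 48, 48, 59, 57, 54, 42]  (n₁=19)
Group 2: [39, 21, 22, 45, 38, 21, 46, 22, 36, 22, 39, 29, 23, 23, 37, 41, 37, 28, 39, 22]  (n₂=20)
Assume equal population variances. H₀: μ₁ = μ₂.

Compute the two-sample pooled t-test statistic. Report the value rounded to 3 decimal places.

test statistic = 7.731

x̄₁=52.895, s₁=8.306, n₁=19
x̄₂=31.500, s₂=8.941, n₂=20
s_p² = [18·8.306² + 19·8.941²]/37 = 74.6159
SE = √(s_p²·(1/19+1/20)) = 2.7673
t = (52.895−31.500)/2.7673 = 7.7313
df = 37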